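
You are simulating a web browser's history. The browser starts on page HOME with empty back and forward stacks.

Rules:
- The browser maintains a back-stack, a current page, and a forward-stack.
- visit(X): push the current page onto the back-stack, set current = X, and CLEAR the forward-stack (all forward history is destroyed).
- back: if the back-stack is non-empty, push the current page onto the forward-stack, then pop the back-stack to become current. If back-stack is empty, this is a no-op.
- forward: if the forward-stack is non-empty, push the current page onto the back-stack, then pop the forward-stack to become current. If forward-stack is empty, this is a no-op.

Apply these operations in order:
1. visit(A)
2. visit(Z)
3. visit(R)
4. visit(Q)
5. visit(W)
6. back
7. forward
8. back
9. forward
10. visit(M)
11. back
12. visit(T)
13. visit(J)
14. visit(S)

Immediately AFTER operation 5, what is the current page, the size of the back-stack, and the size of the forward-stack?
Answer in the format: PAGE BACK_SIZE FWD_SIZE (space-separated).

After 1 (visit(A)): cur=A back=1 fwd=0
After 2 (visit(Z)): cur=Z back=2 fwd=0
After 3 (visit(R)): cur=R back=3 fwd=0
After 4 (visit(Q)): cur=Q back=4 fwd=0
After 5 (visit(W)): cur=W back=5 fwd=0

W 5 0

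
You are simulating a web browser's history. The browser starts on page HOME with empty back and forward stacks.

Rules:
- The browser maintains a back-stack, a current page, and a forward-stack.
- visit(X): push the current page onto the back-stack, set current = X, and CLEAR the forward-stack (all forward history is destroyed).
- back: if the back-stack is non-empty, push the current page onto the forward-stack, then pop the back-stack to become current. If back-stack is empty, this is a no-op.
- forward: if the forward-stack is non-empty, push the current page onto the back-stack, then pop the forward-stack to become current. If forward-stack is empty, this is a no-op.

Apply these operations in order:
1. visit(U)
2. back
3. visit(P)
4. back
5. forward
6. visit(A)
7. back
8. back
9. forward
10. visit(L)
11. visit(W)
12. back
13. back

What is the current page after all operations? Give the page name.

Answer: P

Derivation:
After 1 (visit(U)): cur=U back=1 fwd=0
After 2 (back): cur=HOME back=0 fwd=1
After 3 (visit(P)): cur=P back=1 fwd=0
After 4 (back): cur=HOME back=0 fwd=1
After 5 (forward): cur=P back=1 fwd=0
After 6 (visit(A)): cur=A back=2 fwd=0
After 7 (back): cur=P back=1 fwd=1
After 8 (back): cur=HOME back=0 fwd=2
After 9 (forward): cur=P back=1 fwd=1
After 10 (visit(L)): cur=L back=2 fwd=0
After 11 (visit(W)): cur=W back=3 fwd=0
After 12 (back): cur=L back=2 fwd=1
After 13 (back): cur=P back=1 fwd=2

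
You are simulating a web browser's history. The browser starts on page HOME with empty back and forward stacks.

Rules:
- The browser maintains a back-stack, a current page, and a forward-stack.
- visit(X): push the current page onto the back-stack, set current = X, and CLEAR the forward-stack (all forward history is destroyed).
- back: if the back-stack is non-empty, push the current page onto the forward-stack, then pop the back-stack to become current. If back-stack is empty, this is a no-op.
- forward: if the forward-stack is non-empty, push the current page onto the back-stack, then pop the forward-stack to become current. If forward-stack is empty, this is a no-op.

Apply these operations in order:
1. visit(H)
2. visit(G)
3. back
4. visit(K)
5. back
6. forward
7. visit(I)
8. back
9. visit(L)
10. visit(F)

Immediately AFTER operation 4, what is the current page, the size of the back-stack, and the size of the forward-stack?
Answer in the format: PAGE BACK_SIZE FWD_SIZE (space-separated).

After 1 (visit(H)): cur=H back=1 fwd=0
After 2 (visit(G)): cur=G back=2 fwd=0
After 3 (back): cur=H back=1 fwd=1
After 4 (visit(K)): cur=K back=2 fwd=0

K 2 0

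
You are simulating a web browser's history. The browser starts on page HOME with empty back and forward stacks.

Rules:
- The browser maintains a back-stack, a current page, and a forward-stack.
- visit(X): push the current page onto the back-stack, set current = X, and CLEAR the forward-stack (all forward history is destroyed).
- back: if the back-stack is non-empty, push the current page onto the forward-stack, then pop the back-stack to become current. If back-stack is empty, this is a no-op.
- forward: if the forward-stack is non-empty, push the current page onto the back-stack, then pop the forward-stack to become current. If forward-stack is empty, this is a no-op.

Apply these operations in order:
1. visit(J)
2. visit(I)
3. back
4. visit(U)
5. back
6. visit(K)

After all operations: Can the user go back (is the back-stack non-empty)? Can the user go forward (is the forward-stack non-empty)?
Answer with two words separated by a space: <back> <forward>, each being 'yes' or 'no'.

Answer: yes no

Derivation:
After 1 (visit(J)): cur=J back=1 fwd=0
After 2 (visit(I)): cur=I back=2 fwd=0
After 3 (back): cur=J back=1 fwd=1
After 4 (visit(U)): cur=U back=2 fwd=0
After 5 (back): cur=J back=1 fwd=1
After 6 (visit(K)): cur=K back=2 fwd=0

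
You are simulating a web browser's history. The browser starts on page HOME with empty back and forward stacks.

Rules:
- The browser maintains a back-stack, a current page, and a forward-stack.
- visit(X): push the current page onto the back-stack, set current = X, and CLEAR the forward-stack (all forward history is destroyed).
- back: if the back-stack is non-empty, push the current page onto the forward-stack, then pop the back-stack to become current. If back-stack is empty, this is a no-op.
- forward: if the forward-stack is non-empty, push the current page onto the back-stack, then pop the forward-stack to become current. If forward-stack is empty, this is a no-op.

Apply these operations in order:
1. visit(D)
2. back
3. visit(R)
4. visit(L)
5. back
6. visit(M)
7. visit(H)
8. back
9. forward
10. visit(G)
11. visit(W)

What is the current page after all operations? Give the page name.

After 1 (visit(D)): cur=D back=1 fwd=0
After 2 (back): cur=HOME back=0 fwd=1
After 3 (visit(R)): cur=R back=1 fwd=0
After 4 (visit(L)): cur=L back=2 fwd=0
After 5 (back): cur=R back=1 fwd=1
After 6 (visit(M)): cur=M back=2 fwd=0
After 7 (visit(H)): cur=H back=3 fwd=0
After 8 (back): cur=M back=2 fwd=1
After 9 (forward): cur=H back=3 fwd=0
After 10 (visit(G)): cur=G back=4 fwd=0
After 11 (visit(W)): cur=W back=5 fwd=0

Answer: W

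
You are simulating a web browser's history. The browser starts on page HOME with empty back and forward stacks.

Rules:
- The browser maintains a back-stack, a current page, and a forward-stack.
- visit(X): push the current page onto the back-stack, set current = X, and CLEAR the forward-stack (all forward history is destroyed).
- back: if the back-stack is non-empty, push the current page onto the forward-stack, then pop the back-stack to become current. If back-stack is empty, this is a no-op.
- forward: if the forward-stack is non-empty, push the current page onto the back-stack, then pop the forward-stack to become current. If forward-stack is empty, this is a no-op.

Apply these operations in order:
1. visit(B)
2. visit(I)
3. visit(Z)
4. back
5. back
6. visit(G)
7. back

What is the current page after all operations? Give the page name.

After 1 (visit(B)): cur=B back=1 fwd=0
After 2 (visit(I)): cur=I back=2 fwd=0
After 3 (visit(Z)): cur=Z back=3 fwd=0
After 4 (back): cur=I back=2 fwd=1
After 5 (back): cur=B back=1 fwd=2
After 6 (visit(G)): cur=G back=2 fwd=0
After 7 (back): cur=B back=1 fwd=1

Answer: B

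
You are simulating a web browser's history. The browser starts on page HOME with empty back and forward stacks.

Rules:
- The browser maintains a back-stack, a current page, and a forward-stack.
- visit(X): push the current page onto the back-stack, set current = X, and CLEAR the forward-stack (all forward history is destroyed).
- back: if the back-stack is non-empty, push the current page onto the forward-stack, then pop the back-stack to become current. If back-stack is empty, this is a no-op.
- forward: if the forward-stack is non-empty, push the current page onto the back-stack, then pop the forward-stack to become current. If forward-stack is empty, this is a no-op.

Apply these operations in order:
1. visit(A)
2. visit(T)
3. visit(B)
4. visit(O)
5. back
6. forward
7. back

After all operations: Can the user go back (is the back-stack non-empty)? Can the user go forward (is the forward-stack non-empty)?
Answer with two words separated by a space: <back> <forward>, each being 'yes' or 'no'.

After 1 (visit(A)): cur=A back=1 fwd=0
After 2 (visit(T)): cur=T back=2 fwd=0
After 3 (visit(B)): cur=B back=3 fwd=0
After 4 (visit(O)): cur=O back=4 fwd=0
After 5 (back): cur=B back=3 fwd=1
After 6 (forward): cur=O back=4 fwd=0
After 7 (back): cur=B back=3 fwd=1

Answer: yes yes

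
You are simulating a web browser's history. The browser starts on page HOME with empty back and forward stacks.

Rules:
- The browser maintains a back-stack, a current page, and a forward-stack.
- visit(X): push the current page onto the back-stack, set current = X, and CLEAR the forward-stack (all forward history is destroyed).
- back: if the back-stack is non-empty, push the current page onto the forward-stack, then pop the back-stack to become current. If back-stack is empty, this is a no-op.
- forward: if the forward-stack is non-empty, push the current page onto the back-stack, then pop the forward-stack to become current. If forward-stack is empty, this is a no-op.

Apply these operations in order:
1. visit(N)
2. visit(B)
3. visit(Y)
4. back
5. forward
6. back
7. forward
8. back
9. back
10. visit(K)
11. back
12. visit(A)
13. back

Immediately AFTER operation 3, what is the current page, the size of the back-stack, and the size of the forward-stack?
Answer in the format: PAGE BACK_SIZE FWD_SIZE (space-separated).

After 1 (visit(N)): cur=N back=1 fwd=0
After 2 (visit(B)): cur=B back=2 fwd=0
After 3 (visit(Y)): cur=Y back=3 fwd=0

Y 3 0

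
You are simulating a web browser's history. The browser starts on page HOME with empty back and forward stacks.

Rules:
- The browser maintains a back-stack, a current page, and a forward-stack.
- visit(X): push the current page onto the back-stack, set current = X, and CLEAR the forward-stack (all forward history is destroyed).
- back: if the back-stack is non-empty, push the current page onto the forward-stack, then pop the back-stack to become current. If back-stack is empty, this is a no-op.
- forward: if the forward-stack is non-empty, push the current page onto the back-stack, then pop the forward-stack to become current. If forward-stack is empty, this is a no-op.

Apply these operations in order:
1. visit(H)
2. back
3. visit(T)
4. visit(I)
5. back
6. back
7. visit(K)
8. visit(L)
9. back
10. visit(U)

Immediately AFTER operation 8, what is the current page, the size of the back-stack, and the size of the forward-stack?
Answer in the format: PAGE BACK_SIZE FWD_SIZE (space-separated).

After 1 (visit(H)): cur=H back=1 fwd=0
After 2 (back): cur=HOME back=0 fwd=1
After 3 (visit(T)): cur=T back=1 fwd=0
After 4 (visit(I)): cur=I back=2 fwd=0
After 5 (back): cur=T back=1 fwd=1
After 6 (back): cur=HOME back=0 fwd=2
After 7 (visit(K)): cur=K back=1 fwd=0
After 8 (visit(L)): cur=L back=2 fwd=0

L 2 0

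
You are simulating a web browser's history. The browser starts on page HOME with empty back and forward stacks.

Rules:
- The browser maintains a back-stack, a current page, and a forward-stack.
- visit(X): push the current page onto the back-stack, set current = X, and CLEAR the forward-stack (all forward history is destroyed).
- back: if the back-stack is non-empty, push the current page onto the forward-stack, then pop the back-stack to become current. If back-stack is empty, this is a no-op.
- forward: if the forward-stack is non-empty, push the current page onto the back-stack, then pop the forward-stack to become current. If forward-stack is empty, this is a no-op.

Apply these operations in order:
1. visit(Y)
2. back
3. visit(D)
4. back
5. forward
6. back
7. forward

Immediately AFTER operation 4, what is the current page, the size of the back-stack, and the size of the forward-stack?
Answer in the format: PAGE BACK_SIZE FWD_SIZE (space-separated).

After 1 (visit(Y)): cur=Y back=1 fwd=0
After 2 (back): cur=HOME back=0 fwd=1
After 3 (visit(D)): cur=D back=1 fwd=0
After 4 (back): cur=HOME back=0 fwd=1

HOME 0 1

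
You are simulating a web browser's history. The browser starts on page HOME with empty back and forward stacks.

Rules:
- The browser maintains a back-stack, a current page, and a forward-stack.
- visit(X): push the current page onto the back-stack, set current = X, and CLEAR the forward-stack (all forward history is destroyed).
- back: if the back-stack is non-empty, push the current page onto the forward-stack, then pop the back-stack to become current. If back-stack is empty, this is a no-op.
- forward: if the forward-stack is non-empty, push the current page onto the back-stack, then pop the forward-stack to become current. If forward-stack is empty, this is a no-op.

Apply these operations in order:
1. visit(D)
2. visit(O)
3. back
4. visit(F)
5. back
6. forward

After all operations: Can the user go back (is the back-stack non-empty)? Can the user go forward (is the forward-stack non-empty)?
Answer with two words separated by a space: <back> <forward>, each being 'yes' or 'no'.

After 1 (visit(D)): cur=D back=1 fwd=0
After 2 (visit(O)): cur=O back=2 fwd=0
After 3 (back): cur=D back=1 fwd=1
After 4 (visit(F)): cur=F back=2 fwd=0
After 5 (back): cur=D back=1 fwd=1
After 6 (forward): cur=F back=2 fwd=0

Answer: yes no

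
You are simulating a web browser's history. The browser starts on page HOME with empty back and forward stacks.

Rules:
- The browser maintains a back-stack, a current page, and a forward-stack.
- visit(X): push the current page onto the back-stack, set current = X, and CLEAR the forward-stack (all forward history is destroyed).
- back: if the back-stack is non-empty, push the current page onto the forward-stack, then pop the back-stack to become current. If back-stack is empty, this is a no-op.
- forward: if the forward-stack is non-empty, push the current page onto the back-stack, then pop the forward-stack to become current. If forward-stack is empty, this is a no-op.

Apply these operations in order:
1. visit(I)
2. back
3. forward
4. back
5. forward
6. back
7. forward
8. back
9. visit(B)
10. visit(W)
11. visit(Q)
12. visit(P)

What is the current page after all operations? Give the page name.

Answer: P

Derivation:
After 1 (visit(I)): cur=I back=1 fwd=0
After 2 (back): cur=HOME back=0 fwd=1
After 3 (forward): cur=I back=1 fwd=0
After 4 (back): cur=HOME back=0 fwd=1
After 5 (forward): cur=I back=1 fwd=0
After 6 (back): cur=HOME back=0 fwd=1
After 7 (forward): cur=I back=1 fwd=0
After 8 (back): cur=HOME back=0 fwd=1
After 9 (visit(B)): cur=B back=1 fwd=0
After 10 (visit(W)): cur=W back=2 fwd=0
After 11 (visit(Q)): cur=Q back=3 fwd=0
After 12 (visit(P)): cur=P back=4 fwd=0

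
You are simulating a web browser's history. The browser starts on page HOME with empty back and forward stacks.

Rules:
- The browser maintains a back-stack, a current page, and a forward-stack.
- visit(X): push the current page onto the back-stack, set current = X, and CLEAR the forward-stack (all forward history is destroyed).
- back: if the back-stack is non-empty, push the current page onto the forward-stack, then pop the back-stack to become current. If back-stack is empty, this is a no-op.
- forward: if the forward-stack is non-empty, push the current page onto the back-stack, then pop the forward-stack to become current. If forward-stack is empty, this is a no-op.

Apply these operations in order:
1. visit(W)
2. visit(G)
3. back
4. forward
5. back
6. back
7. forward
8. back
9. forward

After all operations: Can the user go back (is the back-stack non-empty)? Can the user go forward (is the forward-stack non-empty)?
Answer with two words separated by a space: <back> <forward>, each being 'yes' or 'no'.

After 1 (visit(W)): cur=W back=1 fwd=0
After 2 (visit(G)): cur=G back=2 fwd=0
After 3 (back): cur=W back=1 fwd=1
After 4 (forward): cur=G back=2 fwd=0
After 5 (back): cur=W back=1 fwd=1
After 6 (back): cur=HOME back=0 fwd=2
After 7 (forward): cur=W back=1 fwd=1
After 8 (back): cur=HOME back=0 fwd=2
After 9 (forward): cur=W back=1 fwd=1

Answer: yes yes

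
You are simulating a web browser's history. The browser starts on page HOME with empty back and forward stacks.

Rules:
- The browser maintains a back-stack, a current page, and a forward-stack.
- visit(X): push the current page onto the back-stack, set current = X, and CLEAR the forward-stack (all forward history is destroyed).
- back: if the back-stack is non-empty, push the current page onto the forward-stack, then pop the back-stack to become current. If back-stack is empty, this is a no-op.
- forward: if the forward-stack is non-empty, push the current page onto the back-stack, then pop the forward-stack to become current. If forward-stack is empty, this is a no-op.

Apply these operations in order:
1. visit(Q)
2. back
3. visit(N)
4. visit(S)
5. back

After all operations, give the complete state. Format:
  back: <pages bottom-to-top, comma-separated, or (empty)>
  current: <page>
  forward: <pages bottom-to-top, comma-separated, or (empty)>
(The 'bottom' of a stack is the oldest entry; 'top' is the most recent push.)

After 1 (visit(Q)): cur=Q back=1 fwd=0
After 2 (back): cur=HOME back=0 fwd=1
After 3 (visit(N)): cur=N back=1 fwd=0
After 4 (visit(S)): cur=S back=2 fwd=0
After 5 (back): cur=N back=1 fwd=1

Answer: back: HOME
current: N
forward: S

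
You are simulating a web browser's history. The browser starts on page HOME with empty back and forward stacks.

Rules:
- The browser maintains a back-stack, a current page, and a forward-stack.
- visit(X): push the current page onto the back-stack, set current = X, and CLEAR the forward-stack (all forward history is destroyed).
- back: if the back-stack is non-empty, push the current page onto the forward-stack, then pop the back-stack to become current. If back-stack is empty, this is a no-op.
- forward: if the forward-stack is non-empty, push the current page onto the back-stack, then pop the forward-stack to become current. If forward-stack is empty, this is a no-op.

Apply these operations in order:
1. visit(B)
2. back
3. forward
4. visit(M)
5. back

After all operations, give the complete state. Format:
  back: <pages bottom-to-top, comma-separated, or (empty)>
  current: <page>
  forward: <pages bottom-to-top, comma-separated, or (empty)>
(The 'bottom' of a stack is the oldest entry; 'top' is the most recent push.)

Answer: back: HOME
current: B
forward: M

Derivation:
After 1 (visit(B)): cur=B back=1 fwd=0
After 2 (back): cur=HOME back=0 fwd=1
After 3 (forward): cur=B back=1 fwd=0
After 4 (visit(M)): cur=M back=2 fwd=0
After 5 (back): cur=B back=1 fwd=1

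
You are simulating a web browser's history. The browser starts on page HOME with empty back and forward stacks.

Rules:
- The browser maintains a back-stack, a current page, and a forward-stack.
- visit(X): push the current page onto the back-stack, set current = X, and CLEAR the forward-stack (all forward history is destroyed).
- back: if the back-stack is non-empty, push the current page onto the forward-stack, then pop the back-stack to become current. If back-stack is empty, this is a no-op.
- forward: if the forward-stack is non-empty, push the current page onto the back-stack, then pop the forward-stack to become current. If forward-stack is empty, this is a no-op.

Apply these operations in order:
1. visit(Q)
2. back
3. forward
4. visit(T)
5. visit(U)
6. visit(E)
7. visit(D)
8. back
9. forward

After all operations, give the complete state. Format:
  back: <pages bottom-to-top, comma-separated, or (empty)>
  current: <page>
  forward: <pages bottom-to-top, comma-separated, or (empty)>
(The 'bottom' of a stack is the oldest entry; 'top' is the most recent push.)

Answer: back: HOME,Q,T,U,E
current: D
forward: (empty)

Derivation:
After 1 (visit(Q)): cur=Q back=1 fwd=0
After 2 (back): cur=HOME back=0 fwd=1
After 3 (forward): cur=Q back=1 fwd=0
After 4 (visit(T)): cur=T back=2 fwd=0
After 5 (visit(U)): cur=U back=3 fwd=0
After 6 (visit(E)): cur=E back=4 fwd=0
After 7 (visit(D)): cur=D back=5 fwd=0
After 8 (back): cur=E back=4 fwd=1
After 9 (forward): cur=D back=5 fwd=0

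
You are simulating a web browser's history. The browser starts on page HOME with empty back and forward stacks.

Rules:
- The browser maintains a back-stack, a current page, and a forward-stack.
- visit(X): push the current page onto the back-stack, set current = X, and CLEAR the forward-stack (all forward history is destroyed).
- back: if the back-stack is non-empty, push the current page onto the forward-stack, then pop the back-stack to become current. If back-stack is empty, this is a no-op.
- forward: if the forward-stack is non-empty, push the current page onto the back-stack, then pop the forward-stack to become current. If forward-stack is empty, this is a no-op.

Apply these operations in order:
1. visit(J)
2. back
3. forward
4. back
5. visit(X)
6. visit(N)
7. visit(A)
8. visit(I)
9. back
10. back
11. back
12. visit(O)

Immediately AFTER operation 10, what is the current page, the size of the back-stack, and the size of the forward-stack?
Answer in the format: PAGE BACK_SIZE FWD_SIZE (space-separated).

After 1 (visit(J)): cur=J back=1 fwd=0
After 2 (back): cur=HOME back=0 fwd=1
After 3 (forward): cur=J back=1 fwd=0
After 4 (back): cur=HOME back=0 fwd=1
After 5 (visit(X)): cur=X back=1 fwd=0
After 6 (visit(N)): cur=N back=2 fwd=0
After 7 (visit(A)): cur=A back=3 fwd=0
After 8 (visit(I)): cur=I back=4 fwd=0
After 9 (back): cur=A back=3 fwd=1
After 10 (back): cur=N back=2 fwd=2

N 2 2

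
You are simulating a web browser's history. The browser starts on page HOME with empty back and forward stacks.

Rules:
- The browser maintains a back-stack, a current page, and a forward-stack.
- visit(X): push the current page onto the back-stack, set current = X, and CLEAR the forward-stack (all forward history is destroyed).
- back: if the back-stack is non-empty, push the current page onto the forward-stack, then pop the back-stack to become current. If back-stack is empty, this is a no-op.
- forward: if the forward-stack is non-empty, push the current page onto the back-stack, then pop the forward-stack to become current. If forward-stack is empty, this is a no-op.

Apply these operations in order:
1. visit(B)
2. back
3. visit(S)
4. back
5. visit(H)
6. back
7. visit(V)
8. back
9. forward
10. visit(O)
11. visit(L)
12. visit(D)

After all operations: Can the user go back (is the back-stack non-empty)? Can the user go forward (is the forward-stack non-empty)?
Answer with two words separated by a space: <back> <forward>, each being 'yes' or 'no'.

After 1 (visit(B)): cur=B back=1 fwd=0
After 2 (back): cur=HOME back=0 fwd=1
After 3 (visit(S)): cur=S back=1 fwd=0
After 4 (back): cur=HOME back=0 fwd=1
After 5 (visit(H)): cur=H back=1 fwd=0
After 6 (back): cur=HOME back=0 fwd=1
After 7 (visit(V)): cur=V back=1 fwd=0
After 8 (back): cur=HOME back=0 fwd=1
After 9 (forward): cur=V back=1 fwd=0
After 10 (visit(O)): cur=O back=2 fwd=0
After 11 (visit(L)): cur=L back=3 fwd=0
After 12 (visit(D)): cur=D back=4 fwd=0

Answer: yes no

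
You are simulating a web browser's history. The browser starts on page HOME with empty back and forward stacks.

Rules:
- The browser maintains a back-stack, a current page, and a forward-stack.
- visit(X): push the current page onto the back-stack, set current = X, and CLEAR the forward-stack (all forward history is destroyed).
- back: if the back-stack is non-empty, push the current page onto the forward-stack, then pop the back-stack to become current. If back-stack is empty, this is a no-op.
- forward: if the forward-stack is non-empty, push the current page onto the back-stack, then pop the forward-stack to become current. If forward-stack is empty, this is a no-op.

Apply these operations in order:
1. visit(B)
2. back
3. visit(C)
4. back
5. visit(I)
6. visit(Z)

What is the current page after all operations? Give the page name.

Answer: Z

Derivation:
After 1 (visit(B)): cur=B back=1 fwd=0
After 2 (back): cur=HOME back=0 fwd=1
After 3 (visit(C)): cur=C back=1 fwd=0
After 4 (back): cur=HOME back=0 fwd=1
After 5 (visit(I)): cur=I back=1 fwd=0
After 6 (visit(Z)): cur=Z back=2 fwd=0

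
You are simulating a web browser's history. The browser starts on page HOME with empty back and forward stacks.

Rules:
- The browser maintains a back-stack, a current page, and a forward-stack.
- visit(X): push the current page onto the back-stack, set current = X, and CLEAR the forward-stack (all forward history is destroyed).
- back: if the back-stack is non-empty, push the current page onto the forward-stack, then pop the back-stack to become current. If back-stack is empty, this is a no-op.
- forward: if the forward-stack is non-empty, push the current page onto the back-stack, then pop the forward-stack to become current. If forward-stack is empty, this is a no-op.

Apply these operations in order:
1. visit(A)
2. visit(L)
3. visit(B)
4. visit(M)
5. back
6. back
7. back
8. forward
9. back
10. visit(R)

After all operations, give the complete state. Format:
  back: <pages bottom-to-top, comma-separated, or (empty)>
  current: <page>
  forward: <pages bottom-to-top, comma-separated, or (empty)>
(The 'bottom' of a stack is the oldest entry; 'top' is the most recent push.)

After 1 (visit(A)): cur=A back=1 fwd=0
After 2 (visit(L)): cur=L back=2 fwd=0
After 3 (visit(B)): cur=B back=3 fwd=0
After 4 (visit(M)): cur=M back=4 fwd=0
After 5 (back): cur=B back=3 fwd=1
After 6 (back): cur=L back=2 fwd=2
After 7 (back): cur=A back=1 fwd=3
After 8 (forward): cur=L back=2 fwd=2
After 9 (back): cur=A back=1 fwd=3
After 10 (visit(R)): cur=R back=2 fwd=0

Answer: back: HOME,A
current: R
forward: (empty)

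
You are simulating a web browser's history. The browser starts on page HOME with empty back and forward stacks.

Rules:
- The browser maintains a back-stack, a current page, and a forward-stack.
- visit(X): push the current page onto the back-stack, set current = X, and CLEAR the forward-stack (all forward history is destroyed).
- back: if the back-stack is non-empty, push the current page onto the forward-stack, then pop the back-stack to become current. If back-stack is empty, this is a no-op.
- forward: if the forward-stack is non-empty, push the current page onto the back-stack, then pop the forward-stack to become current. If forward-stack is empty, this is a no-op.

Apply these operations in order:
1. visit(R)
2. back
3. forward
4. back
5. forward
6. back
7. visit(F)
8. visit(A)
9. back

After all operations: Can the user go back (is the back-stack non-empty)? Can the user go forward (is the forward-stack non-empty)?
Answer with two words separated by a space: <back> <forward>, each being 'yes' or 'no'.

After 1 (visit(R)): cur=R back=1 fwd=0
After 2 (back): cur=HOME back=0 fwd=1
After 3 (forward): cur=R back=1 fwd=0
After 4 (back): cur=HOME back=0 fwd=1
After 5 (forward): cur=R back=1 fwd=0
After 6 (back): cur=HOME back=0 fwd=1
After 7 (visit(F)): cur=F back=1 fwd=0
After 8 (visit(A)): cur=A back=2 fwd=0
After 9 (back): cur=F back=1 fwd=1

Answer: yes yes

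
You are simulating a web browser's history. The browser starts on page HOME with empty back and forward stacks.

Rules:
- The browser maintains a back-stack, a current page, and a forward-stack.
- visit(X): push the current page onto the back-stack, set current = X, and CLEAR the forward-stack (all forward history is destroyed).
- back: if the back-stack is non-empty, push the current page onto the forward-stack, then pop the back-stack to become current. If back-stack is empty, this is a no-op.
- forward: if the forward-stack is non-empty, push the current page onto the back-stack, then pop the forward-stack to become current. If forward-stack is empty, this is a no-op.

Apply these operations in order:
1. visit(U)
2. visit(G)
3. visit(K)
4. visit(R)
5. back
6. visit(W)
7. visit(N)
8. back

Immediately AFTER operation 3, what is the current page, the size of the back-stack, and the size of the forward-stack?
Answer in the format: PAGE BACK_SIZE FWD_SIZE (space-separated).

After 1 (visit(U)): cur=U back=1 fwd=0
After 2 (visit(G)): cur=G back=2 fwd=0
After 3 (visit(K)): cur=K back=3 fwd=0

K 3 0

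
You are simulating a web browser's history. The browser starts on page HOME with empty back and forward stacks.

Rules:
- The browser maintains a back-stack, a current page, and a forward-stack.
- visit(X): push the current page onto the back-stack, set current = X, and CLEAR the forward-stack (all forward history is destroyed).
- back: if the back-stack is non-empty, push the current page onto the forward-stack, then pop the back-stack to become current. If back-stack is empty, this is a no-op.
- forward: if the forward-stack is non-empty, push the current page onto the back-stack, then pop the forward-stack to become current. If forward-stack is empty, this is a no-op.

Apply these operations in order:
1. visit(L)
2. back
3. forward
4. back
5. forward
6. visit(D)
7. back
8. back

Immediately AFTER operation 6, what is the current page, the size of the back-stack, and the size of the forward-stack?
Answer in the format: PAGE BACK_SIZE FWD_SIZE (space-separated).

After 1 (visit(L)): cur=L back=1 fwd=0
After 2 (back): cur=HOME back=0 fwd=1
After 3 (forward): cur=L back=1 fwd=0
After 4 (back): cur=HOME back=0 fwd=1
After 5 (forward): cur=L back=1 fwd=0
After 6 (visit(D)): cur=D back=2 fwd=0

D 2 0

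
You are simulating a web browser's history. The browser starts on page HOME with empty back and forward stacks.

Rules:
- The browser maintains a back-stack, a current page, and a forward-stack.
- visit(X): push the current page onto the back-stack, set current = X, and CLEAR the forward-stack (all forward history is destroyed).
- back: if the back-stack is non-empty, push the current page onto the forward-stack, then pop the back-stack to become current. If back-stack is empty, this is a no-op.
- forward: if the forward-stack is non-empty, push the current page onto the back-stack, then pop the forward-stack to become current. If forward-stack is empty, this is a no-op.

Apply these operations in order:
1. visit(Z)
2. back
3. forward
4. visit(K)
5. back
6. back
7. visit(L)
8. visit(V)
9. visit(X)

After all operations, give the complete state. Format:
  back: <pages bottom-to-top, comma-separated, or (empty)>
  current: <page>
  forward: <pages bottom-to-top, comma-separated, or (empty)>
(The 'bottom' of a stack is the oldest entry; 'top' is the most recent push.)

After 1 (visit(Z)): cur=Z back=1 fwd=0
After 2 (back): cur=HOME back=0 fwd=1
After 3 (forward): cur=Z back=1 fwd=0
After 4 (visit(K)): cur=K back=2 fwd=0
After 5 (back): cur=Z back=1 fwd=1
After 6 (back): cur=HOME back=0 fwd=2
After 7 (visit(L)): cur=L back=1 fwd=0
After 8 (visit(V)): cur=V back=2 fwd=0
After 9 (visit(X)): cur=X back=3 fwd=0

Answer: back: HOME,L,V
current: X
forward: (empty)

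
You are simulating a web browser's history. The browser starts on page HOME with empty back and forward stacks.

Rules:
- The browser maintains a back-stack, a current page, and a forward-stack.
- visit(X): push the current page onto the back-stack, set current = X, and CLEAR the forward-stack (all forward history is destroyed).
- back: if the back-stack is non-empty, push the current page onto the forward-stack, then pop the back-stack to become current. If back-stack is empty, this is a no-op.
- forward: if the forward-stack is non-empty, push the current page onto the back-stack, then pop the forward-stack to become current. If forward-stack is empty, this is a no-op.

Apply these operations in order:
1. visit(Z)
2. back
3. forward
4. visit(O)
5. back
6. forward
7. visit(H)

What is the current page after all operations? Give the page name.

Answer: H

Derivation:
After 1 (visit(Z)): cur=Z back=1 fwd=0
After 2 (back): cur=HOME back=0 fwd=1
After 3 (forward): cur=Z back=1 fwd=0
After 4 (visit(O)): cur=O back=2 fwd=0
After 5 (back): cur=Z back=1 fwd=1
After 6 (forward): cur=O back=2 fwd=0
After 7 (visit(H)): cur=H back=3 fwd=0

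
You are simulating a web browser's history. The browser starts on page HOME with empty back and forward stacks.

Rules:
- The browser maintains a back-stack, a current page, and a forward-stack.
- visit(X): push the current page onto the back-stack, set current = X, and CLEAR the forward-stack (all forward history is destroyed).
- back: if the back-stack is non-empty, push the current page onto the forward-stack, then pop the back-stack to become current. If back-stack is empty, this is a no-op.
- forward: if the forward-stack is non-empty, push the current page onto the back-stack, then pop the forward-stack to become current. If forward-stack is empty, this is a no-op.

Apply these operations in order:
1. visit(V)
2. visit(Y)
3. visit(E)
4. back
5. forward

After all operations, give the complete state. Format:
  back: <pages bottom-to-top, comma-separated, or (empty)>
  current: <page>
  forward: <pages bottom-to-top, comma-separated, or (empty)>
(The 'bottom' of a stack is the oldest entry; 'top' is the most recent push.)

After 1 (visit(V)): cur=V back=1 fwd=0
After 2 (visit(Y)): cur=Y back=2 fwd=0
After 3 (visit(E)): cur=E back=3 fwd=0
After 4 (back): cur=Y back=2 fwd=1
After 5 (forward): cur=E back=3 fwd=0

Answer: back: HOME,V,Y
current: E
forward: (empty)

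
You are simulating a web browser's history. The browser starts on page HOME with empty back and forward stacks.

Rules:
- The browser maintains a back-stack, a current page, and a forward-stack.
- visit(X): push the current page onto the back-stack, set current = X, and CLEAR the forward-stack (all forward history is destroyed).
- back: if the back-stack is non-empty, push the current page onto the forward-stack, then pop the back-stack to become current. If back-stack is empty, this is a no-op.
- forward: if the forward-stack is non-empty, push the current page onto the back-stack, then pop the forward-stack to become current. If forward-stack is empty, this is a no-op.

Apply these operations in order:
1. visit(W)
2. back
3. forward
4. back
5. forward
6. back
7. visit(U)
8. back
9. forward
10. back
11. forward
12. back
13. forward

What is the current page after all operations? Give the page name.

Answer: U

Derivation:
After 1 (visit(W)): cur=W back=1 fwd=0
After 2 (back): cur=HOME back=0 fwd=1
After 3 (forward): cur=W back=1 fwd=0
After 4 (back): cur=HOME back=0 fwd=1
After 5 (forward): cur=W back=1 fwd=0
After 6 (back): cur=HOME back=0 fwd=1
After 7 (visit(U)): cur=U back=1 fwd=0
After 8 (back): cur=HOME back=0 fwd=1
After 9 (forward): cur=U back=1 fwd=0
After 10 (back): cur=HOME back=0 fwd=1
After 11 (forward): cur=U back=1 fwd=0
After 12 (back): cur=HOME back=0 fwd=1
After 13 (forward): cur=U back=1 fwd=0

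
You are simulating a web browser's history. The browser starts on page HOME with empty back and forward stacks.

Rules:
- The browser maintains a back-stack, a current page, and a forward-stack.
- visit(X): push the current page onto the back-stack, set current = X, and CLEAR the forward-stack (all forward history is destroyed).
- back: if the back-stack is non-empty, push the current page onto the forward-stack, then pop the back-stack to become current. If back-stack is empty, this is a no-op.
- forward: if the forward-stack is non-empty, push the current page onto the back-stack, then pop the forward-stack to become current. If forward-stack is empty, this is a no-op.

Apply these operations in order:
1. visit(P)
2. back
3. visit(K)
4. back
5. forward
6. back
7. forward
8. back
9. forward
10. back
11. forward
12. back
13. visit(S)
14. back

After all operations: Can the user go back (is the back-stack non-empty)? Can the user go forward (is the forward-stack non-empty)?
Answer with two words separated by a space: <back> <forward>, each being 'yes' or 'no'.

After 1 (visit(P)): cur=P back=1 fwd=0
After 2 (back): cur=HOME back=0 fwd=1
After 3 (visit(K)): cur=K back=1 fwd=0
After 4 (back): cur=HOME back=0 fwd=1
After 5 (forward): cur=K back=1 fwd=0
After 6 (back): cur=HOME back=0 fwd=1
After 7 (forward): cur=K back=1 fwd=0
After 8 (back): cur=HOME back=0 fwd=1
After 9 (forward): cur=K back=1 fwd=0
After 10 (back): cur=HOME back=0 fwd=1
After 11 (forward): cur=K back=1 fwd=0
After 12 (back): cur=HOME back=0 fwd=1
After 13 (visit(S)): cur=S back=1 fwd=0
After 14 (back): cur=HOME back=0 fwd=1

Answer: no yes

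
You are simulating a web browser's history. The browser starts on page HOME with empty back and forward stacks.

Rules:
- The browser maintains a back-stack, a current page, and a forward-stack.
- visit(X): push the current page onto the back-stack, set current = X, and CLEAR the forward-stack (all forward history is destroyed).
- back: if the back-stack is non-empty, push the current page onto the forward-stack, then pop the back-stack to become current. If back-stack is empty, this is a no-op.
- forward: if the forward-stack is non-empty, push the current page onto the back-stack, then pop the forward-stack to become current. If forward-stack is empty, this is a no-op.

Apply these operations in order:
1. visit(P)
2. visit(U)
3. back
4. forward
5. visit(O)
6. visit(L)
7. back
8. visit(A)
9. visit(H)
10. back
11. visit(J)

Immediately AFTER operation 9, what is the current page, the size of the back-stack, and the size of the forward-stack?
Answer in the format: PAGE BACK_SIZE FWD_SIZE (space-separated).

After 1 (visit(P)): cur=P back=1 fwd=0
After 2 (visit(U)): cur=U back=2 fwd=0
After 3 (back): cur=P back=1 fwd=1
After 4 (forward): cur=U back=2 fwd=0
After 5 (visit(O)): cur=O back=3 fwd=0
After 6 (visit(L)): cur=L back=4 fwd=0
After 7 (back): cur=O back=3 fwd=1
After 8 (visit(A)): cur=A back=4 fwd=0
After 9 (visit(H)): cur=H back=5 fwd=0

H 5 0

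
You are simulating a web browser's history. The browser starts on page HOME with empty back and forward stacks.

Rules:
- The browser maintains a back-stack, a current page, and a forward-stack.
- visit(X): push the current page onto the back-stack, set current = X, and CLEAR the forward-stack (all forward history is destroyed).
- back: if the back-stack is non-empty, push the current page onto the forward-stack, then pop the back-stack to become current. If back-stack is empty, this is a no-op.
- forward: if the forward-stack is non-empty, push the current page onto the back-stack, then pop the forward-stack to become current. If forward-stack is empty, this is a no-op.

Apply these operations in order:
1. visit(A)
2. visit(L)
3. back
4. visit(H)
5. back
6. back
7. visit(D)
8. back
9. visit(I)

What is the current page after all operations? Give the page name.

After 1 (visit(A)): cur=A back=1 fwd=0
After 2 (visit(L)): cur=L back=2 fwd=0
After 3 (back): cur=A back=1 fwd=1
After 4 (visit(H)): cur=H back=2 fwd=0
After 5 (back): cur=A back=1 fwd=1
After 6 (back): cur=HOME back=0 fwd=2
After 7 (visit(D)): cur=D back=1 fwd=0
After 8 (back): cur=HOME back=0 fwd=1
After 9 (visit(I)): cur=I back=1 fwd=0

Answer: I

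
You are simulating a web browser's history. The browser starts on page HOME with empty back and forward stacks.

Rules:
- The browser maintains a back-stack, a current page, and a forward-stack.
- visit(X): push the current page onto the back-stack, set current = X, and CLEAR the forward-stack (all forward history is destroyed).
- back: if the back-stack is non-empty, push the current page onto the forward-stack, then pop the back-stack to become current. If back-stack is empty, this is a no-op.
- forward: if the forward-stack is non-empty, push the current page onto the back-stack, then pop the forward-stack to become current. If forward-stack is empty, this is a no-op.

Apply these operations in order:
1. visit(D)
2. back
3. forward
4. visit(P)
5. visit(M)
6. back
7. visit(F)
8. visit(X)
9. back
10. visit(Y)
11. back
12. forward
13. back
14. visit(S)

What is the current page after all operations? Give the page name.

After 1 (visit(D)): cur=D back=1 fwd=0
After 2 (back): cur=HOME back=0 fwd=1
After 3 (forward): cur=D back=1 fwd=0
After 4 (visit(P)): cur=P back=2 fwd=0
After 5 (visit(M)): cur=M back=3 fwd=0
After 6 (back): cur=P back=2 fwd=1
After 7 (visit(F)): cur=F back=3 fwd=0
After 8 (visit(X)): cur=X back=4 fwd=0
After 9 (back): cur=F back=3 fwd=1
After 10 (visit(Y)): cur=Y back=4 fwd=0
After 11 (back): cur=F back=3 fwd=1
After 12 (forward): cur=Y back=4 fwd=0
After 13 (back): cur=F back=3 fwd=1
After 14 (visit(S)): cur=S back=4 fwd=0

Answer: S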